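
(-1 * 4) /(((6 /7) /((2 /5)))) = -28 /15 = -1.87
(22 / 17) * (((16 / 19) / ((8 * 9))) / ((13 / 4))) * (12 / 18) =352 / 113373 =0.00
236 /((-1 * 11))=-236 /11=-21.45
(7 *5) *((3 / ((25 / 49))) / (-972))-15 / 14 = -14551 / 11340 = -1.28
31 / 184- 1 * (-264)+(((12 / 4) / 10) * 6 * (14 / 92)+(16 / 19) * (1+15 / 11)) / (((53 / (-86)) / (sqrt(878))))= 155.30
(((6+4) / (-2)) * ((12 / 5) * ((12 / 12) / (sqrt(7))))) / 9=-4 * sqrt(7) / 21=-0.50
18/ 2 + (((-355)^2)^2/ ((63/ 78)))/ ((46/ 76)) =15691713021847/ 483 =32488018678.77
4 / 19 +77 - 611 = -10142 / 19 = -533.79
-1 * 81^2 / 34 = -192.97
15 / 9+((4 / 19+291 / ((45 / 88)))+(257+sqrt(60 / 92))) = sqrt(345) / 23+235964 / 285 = 828.75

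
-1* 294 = -294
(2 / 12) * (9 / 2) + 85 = 343 / 4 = 85.75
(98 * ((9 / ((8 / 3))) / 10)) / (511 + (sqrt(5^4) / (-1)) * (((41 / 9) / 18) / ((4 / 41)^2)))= -428652 / 1992565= -0.22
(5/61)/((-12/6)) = -5/122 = -0.04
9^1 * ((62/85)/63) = 0.10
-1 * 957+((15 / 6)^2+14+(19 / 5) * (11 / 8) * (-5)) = -7703 / 8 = -962.88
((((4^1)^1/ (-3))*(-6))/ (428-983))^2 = 64/ 308025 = 0.00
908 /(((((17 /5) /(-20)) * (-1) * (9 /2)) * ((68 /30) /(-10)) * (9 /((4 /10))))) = -1816000 /7803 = -232.73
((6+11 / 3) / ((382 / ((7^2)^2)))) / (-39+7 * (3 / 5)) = -12005 / 6876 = -1.75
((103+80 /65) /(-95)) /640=-0.00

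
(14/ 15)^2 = 196/ 225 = 0.87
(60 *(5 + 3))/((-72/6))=-40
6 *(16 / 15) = 6.40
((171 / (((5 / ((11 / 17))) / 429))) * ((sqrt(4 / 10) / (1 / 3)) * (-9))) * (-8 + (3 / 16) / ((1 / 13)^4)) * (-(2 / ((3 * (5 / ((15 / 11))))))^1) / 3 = 11297212641 * sqrt(10) / 680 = 52536651.70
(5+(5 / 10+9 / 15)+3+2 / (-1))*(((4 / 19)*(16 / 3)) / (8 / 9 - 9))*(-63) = 429408 / 6935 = 61.92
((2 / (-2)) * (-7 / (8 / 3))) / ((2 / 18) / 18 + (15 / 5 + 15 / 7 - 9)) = -11907 / 17468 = -0.68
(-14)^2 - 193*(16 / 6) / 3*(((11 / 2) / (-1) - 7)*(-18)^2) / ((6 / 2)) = 231796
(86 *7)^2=362404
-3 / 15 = -1 / 5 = -0.20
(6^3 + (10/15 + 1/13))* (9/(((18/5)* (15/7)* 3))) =84.29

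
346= 346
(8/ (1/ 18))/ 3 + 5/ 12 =48.42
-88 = -88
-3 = -3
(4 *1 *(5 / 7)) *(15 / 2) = 21.43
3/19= 0.16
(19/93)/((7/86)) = 2.51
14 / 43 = 0.33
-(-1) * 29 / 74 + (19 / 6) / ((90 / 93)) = 3.66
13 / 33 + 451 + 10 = 15226 / 33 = 461.39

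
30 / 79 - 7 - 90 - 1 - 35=-10477 / 79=-132.62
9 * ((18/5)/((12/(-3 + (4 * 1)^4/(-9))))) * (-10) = 849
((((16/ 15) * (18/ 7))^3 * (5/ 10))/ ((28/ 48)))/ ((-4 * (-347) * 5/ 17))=22560768/ 520716875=0.04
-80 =-80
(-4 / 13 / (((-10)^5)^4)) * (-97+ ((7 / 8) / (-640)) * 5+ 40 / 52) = 256223 / 865280000000000000000000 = 0.00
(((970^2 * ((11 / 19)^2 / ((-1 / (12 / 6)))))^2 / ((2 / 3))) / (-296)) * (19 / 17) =-9721179023407500 / 4314311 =-2253240209.94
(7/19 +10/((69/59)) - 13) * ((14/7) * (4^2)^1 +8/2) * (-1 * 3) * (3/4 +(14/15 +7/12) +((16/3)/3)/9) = 4271440/3933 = 1086.05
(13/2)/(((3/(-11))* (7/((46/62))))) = -3289/1302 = -2.53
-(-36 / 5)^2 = -1296 / 25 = -51.84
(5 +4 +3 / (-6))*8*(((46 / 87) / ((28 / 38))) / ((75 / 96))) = 950912 / 15225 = 62.46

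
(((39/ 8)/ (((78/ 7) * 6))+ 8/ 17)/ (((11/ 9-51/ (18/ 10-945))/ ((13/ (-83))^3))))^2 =3470609487310641/ 1296308453103079521856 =0.00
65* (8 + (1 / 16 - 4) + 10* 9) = 97825 / 16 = 6114.06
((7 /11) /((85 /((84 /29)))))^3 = 203297472 /19935577745875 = 0.00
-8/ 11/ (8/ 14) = -14/ 11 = -1.27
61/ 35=1.74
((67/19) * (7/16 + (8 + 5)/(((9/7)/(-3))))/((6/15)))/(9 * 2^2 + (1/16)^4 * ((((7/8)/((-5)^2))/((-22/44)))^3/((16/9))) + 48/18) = -6.82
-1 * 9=-9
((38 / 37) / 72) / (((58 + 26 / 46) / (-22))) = -4807 / 897102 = -0.01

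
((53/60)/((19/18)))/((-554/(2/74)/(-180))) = 1431/194731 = 0.01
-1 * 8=-8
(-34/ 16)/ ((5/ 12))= -51/ 10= -5.10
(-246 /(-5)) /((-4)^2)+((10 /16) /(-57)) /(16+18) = 238349 /77520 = 3.07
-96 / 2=-48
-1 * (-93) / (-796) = -93 / 796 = -0.12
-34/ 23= -1.48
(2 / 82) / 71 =1 / 2911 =0.00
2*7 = 14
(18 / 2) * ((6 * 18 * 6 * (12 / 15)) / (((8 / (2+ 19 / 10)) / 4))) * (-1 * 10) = -454896 / 5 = -90979.20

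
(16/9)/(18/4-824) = -32/14751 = -0.00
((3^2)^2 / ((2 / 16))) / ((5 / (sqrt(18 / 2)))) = 1944 / 5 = 388.80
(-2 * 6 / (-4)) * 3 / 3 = 3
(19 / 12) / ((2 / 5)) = 95 / 24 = 3.96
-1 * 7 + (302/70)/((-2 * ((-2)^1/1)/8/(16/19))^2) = 66179/12635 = 5.24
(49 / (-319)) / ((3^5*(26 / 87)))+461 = 10679477 / 23166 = 461.00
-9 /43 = -0.21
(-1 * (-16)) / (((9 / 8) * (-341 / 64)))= -8192 / 3069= -2.67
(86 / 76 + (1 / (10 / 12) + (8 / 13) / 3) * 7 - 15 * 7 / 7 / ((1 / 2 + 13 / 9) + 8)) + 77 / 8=101251819 / 5305560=19.08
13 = 13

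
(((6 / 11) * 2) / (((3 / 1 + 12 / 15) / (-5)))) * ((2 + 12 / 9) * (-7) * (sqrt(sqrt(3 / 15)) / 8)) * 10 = 1750 * 5^(3 / 4) / 209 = 28.00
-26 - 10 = -36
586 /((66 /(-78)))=-7618 /11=-692.55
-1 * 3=-3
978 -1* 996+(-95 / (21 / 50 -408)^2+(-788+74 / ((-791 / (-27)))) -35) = -275443267593853 / 328505180031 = -838.47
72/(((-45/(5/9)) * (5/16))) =-128/45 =-2.84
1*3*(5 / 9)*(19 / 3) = 95 / 9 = 10.56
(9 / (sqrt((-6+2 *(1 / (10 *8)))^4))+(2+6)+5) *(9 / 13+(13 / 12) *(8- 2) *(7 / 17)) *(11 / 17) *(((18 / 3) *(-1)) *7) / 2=-606.62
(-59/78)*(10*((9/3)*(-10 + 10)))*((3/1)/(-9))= 0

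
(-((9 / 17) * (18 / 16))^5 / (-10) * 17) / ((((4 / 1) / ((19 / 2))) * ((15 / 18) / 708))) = 35178167821689 / 136840806400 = 257.07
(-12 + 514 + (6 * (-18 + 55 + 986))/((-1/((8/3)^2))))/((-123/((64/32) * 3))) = 86292/41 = 2104.68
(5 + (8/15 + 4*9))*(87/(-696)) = -623/120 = -5.19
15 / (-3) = -5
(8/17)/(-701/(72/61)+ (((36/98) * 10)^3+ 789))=0.00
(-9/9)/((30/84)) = -14/5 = -2.80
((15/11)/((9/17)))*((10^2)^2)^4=850000000000000000/33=25757575757575757.58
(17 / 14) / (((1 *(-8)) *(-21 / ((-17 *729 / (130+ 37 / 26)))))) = -17901 / 26264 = -0.68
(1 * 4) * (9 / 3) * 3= 36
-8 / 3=-2.67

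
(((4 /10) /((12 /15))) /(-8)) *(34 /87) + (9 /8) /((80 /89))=68327 /55680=1.23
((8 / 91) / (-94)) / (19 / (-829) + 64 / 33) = -109428 / 224238833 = -0.00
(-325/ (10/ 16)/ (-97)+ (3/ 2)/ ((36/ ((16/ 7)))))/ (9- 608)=-11114/ 1220163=-0.01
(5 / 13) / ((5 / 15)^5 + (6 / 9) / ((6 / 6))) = 1215 / 2119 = 0.57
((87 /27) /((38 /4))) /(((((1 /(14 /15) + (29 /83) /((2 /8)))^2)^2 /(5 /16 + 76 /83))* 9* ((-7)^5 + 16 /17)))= -2207787718753442 /29790350536611693079557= -0.00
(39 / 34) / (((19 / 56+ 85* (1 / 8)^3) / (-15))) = -1048320 / 30787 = -34.05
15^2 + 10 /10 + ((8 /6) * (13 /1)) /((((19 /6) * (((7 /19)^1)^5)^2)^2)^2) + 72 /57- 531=38255609369144389.11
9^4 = 6561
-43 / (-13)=43 / 13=3.31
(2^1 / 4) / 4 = 1 / 8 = 0.12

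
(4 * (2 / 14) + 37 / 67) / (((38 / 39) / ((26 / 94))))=267189 / 837634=0.32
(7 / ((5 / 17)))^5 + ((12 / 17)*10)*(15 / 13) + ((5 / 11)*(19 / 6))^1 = 348073981692389 / 45581250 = 7636341.30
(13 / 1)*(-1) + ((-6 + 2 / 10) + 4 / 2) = -84 / 5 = -16.80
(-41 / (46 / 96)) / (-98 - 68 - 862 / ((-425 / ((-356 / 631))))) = 263884200 / 515475103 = 0.51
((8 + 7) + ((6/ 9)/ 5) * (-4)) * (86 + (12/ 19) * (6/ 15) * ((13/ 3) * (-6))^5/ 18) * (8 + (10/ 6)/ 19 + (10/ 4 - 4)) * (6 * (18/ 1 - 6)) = -30964377956792/ 27075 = -1143652002.10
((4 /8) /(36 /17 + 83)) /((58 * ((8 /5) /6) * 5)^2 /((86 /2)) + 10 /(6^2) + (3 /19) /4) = 250002 /5932634885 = 0.00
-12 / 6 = -2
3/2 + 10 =23/2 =11.50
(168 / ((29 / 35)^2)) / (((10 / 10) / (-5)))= -1029000 / 841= -1223.54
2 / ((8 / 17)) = 17 / 4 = 4.25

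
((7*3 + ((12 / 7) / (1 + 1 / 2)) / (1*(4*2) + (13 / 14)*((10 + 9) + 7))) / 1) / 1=4733 / 225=21.04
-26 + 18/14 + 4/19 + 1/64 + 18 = -6.49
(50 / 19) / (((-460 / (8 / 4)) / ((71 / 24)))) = -355 / 10488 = -0.03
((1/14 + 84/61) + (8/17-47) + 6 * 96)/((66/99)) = 23123649/29036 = 796.38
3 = 3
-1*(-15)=15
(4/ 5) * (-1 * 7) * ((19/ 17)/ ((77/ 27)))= -2052/ 935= -2.19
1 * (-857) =-857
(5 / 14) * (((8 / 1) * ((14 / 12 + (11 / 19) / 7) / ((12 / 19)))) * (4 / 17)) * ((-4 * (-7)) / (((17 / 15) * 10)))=19940 / 6069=3.29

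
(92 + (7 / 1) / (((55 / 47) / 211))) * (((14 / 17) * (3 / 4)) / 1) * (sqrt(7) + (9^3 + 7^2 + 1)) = 653764.74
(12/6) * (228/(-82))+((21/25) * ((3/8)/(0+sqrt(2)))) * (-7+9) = -228/41+63 * sqrt(2)/200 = -5.12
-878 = -878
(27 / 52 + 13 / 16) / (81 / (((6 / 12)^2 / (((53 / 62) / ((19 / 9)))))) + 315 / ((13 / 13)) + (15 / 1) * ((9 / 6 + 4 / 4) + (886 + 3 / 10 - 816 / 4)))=163153 / 1313107536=0.00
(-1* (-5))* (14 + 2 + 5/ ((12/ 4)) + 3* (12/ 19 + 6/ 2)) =8140/ 57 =142.81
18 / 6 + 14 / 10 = 22 / 5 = 4.40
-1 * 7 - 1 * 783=-790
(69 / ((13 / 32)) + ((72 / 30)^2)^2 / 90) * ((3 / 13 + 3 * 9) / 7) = 2447901504 / 3696875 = 662.15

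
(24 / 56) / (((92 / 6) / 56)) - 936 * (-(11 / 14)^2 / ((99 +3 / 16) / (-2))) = -261444 / 25921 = -10.09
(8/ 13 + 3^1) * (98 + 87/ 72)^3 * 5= 3172094000135/ 179712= 17650986.02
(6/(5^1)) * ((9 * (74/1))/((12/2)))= 666/5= 133.20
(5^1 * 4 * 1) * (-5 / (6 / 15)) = -250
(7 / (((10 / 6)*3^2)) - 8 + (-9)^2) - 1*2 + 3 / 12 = 4303 / 60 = 71.72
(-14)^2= 196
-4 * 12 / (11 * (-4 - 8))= 4 / 11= 0.36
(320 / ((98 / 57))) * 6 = 54720 / 49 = 1116.73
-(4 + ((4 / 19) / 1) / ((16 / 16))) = -80 / 19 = -4.21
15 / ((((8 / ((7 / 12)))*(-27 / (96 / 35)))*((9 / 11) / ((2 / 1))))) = -22 / 81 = -0.27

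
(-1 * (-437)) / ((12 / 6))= 437 / 2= 218.50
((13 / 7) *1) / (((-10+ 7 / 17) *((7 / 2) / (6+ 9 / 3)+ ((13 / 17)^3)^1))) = -0.23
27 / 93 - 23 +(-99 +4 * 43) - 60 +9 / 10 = -2731 / 310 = -8.81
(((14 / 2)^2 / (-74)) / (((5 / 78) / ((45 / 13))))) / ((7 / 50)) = -9450 / 37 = -255.41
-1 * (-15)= 15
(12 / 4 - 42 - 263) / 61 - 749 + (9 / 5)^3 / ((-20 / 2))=-57533219 / 76250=-754.53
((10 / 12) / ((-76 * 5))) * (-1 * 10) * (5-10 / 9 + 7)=245 / 1026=0.24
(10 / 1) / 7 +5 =45 / 7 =6.43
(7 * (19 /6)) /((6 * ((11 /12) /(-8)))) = -1064 /33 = -32.24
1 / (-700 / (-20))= 1 / 35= 0.03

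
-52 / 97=-0.54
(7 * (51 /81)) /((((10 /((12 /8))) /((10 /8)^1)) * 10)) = 119 /1440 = 0.08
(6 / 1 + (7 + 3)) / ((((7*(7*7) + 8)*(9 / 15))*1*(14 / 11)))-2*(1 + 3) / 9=-6112 / 7371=-0.83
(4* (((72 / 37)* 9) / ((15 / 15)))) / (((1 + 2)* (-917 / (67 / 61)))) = -57888 / 2069669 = -0.03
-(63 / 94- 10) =877 / 94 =9.33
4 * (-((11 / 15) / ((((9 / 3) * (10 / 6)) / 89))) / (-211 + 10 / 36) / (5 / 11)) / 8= 32307 / 474125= 0.07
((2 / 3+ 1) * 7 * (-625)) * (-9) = 65625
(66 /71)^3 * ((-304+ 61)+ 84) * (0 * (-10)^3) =0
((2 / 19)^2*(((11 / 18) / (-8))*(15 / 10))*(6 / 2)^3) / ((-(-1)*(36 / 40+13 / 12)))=-1485 / 85918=-0.02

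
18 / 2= 9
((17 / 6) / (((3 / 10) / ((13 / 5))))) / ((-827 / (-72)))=1768 / 827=2.14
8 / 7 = 1.14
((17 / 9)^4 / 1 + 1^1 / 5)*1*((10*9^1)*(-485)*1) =-411441020 / 729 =-564390.97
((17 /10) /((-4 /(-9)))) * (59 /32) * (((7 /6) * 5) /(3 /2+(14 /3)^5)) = 5118309 /275552512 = 0.02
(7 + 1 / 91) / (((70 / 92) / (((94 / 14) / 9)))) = 1379356 / 200655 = 6.87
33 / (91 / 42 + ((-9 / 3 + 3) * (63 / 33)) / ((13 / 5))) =198 / 13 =15.23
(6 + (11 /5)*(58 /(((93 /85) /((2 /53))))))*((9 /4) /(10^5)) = 76899 /328600000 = 0.00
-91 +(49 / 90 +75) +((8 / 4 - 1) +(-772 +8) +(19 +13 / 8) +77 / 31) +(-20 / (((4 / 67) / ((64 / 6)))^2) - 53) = -7133961949 / 11160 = -639243.90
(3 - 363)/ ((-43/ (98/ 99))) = 3920/ 473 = 8.29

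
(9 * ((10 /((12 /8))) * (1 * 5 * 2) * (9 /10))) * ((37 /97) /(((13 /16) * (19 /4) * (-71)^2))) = 1278720 /120777319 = 0.01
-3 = -3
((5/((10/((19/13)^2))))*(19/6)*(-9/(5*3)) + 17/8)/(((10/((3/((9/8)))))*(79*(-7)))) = -647/14018550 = -0.00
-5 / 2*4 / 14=-5 / 7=-0.71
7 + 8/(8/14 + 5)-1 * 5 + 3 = 251/39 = 6.44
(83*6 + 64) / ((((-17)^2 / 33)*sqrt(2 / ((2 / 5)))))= 18546*sqrt(5) / 1445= 28.70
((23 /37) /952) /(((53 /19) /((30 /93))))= 2185 /28936516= 0.00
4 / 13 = 0.31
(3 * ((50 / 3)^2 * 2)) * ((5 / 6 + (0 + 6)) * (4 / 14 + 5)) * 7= 3792500 / 9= 421388.89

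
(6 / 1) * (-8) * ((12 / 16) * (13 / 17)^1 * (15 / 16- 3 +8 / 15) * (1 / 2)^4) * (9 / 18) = 14313 / 10880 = 1.32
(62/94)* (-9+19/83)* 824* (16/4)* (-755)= 56160016640/3901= 14396312.90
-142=-142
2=2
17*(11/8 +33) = 4675/8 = 584.38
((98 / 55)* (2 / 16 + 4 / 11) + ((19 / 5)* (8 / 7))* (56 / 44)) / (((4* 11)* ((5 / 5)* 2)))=15483 / 212960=0.07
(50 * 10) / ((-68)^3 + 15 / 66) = -11000 / 6917499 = -0.00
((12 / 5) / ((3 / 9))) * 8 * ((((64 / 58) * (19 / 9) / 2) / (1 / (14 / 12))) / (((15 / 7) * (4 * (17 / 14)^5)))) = 32045705216 / 9264566925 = 3.46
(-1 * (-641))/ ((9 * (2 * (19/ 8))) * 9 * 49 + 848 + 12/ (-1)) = 2564/ 78755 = 0.03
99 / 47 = 2.11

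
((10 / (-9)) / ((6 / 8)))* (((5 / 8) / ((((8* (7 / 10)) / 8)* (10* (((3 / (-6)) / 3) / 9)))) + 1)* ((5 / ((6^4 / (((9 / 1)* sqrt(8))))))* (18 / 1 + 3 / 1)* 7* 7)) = 131075* sqrt(2) / 324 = 572.12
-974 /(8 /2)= -243.50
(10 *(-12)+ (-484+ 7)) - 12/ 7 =-598.71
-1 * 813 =-813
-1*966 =-966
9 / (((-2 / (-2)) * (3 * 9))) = 1 / 3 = 0.33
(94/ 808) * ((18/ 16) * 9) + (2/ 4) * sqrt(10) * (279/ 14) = 3807/ 3232 + 279 * sqrt(10)/ 28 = 32.69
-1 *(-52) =52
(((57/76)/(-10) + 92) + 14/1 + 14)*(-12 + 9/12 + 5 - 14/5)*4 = -868257/200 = -4341.28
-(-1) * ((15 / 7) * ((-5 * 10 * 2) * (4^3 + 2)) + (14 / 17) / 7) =-1682986 / 119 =-14142.74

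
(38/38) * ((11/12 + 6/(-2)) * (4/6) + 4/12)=-1.06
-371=-371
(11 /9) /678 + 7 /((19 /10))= 427349 /115938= 3.69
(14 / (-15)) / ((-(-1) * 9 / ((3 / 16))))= -7 / 360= -0.02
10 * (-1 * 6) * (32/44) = -43.64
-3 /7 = -0.43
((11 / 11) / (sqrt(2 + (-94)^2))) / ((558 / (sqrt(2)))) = sqrt(491) / 821934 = 0.00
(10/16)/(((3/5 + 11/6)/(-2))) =-0.51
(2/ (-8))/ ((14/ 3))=-3/ 56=-0.05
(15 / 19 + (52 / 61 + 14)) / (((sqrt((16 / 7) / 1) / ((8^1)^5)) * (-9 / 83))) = -4108853248 * sqrt(7) / 3477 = -3126546.99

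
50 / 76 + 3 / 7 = 289 / 266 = 1.09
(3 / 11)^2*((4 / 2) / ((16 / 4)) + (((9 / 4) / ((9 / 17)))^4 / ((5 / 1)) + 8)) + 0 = 849609 / 154880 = 5.49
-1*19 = -19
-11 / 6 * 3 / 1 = -11 / 2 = -5.50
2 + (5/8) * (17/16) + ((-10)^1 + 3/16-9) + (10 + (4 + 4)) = 237/128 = 1.85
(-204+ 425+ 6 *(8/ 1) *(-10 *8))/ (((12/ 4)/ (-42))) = 50666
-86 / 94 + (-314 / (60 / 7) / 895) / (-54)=-62294047 / 68145300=-0.91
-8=-8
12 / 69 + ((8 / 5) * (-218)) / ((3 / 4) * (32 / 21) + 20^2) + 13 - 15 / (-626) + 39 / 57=6247351693 / 480101310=13.01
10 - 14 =-4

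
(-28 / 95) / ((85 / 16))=-448 / 8075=-0.06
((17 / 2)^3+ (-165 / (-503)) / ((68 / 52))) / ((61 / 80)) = 420282230 / 521611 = 805.74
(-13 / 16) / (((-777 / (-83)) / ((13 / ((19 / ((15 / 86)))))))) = -70135 / 6771296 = -0.01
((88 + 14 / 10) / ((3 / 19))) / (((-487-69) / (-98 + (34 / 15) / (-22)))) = 45825397 / 458700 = 99.90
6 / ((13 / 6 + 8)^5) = 46656 / 844596301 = 0.00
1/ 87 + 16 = 1393/ 87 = 16.01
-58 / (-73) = 58 / 73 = 0.79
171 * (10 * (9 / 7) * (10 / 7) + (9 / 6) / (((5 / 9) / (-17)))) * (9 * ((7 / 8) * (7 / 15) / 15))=-2306961 / 2000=-1153.48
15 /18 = 0.83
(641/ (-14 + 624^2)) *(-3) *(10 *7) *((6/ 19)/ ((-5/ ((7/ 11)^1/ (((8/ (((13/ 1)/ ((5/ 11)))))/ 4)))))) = 3674853/ 18494695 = 0.20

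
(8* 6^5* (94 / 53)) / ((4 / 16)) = 23390208 / 53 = 441324.68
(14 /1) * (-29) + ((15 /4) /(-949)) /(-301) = -463893961 /1142596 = -406.00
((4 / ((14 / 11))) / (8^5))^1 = 11 / 114688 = 0.00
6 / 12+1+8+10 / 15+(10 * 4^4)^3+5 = 16777216015.17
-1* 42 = -42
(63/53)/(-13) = -63/689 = -0.09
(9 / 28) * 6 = 27 / 14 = 1.93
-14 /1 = -14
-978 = -978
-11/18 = -0.61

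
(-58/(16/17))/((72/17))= -8381/576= -14.55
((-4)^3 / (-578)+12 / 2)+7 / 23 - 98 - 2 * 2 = -635353 / 6647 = -95.58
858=858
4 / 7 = 0.57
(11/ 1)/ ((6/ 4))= 22/ 3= 7.33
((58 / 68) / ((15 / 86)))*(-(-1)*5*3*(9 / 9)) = 1247 / 17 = 73.35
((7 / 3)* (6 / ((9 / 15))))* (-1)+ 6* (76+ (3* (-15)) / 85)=21904 / 51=429.49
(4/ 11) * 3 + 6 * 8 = 540/ 11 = 49.09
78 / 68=39 / 34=1.15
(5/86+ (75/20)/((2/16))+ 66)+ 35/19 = 159969/1634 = 97.90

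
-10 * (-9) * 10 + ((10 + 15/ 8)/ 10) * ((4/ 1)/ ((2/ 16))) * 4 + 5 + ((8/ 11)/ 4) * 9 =11645/ 11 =1058.64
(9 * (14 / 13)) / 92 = 0.11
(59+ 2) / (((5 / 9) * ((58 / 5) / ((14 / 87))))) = 1.52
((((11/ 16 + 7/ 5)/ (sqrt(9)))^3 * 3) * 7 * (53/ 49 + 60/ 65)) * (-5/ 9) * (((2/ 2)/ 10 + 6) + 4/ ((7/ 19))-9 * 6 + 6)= 12924091885423/ 52835328000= 244.61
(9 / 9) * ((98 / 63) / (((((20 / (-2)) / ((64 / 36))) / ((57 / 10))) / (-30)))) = 2128 / 45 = 47.29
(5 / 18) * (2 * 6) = 10 / 3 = 3.33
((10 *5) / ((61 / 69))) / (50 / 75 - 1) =-169.67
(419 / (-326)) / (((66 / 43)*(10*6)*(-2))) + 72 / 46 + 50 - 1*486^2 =-14023238483849 / 59384160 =-236144.43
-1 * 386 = -386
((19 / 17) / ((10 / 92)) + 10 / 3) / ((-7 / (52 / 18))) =-12896 / 2295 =-5.62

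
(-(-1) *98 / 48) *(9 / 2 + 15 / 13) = 2401 / 208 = 11.54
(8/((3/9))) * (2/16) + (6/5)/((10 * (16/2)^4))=307203/102400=3.00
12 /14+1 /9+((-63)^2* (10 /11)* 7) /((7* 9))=278501 /693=401.88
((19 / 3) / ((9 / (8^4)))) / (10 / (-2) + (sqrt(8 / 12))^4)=-632.72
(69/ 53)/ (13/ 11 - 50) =-253/ 9487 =-0.03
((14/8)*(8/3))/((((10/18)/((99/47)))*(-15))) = -1386/1175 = -1.18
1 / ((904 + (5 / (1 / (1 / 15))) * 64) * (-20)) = -3 / 55520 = -0.00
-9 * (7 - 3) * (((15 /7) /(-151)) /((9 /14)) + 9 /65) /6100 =-10281 /14967875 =-0.00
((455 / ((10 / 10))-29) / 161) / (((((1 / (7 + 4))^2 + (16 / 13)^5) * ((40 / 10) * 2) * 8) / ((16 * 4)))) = 19138668978 / 20487087229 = 0.93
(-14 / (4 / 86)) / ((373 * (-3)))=301 / 1119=0.27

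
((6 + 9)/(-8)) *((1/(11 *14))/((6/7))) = -5/352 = -0.01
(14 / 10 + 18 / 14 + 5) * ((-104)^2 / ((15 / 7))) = 2909504 / 75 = 38793.39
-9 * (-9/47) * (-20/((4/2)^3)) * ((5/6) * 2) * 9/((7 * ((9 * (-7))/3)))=2025/4606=0.44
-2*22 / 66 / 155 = -2 / 465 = -0.00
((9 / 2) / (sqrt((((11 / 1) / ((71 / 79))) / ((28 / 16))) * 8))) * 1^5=9 * sqrt(863786) / 13904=0.60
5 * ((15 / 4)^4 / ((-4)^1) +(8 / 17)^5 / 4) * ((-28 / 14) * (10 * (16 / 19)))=1796796800425 / 431636528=4162.75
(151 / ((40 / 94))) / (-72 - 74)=-7097 / 2920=-2.43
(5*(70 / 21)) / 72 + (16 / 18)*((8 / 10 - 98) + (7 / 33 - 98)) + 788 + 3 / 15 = 3653747 / 5940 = 615.11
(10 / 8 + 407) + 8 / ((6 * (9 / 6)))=409.14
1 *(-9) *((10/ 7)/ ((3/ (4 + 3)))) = -30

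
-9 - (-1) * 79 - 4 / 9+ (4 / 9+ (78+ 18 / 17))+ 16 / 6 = 151.73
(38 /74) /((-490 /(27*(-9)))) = 0.25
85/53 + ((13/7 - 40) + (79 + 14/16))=128621/2968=43.34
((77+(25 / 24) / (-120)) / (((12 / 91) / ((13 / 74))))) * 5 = 262312505 / 511488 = 512.84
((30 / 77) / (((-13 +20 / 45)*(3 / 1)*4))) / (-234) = 5 / 452452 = 0.00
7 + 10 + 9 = 26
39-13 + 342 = 368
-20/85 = -4/17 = -0.24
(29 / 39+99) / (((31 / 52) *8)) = 1945 / 93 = 20.91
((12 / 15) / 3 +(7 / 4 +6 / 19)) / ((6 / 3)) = 2659 / 2280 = 1.17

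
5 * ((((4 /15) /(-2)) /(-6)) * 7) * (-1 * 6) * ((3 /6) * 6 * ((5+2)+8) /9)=-70 /3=-23.33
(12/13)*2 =24/13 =1.85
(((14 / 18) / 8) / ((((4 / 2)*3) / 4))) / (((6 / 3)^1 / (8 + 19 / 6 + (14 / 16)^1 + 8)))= 3367 / 5184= 0.65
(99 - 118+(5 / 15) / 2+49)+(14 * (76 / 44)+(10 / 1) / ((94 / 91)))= 198619 / 3102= 64.03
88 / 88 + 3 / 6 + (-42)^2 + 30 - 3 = 3585 / 2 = 1792.50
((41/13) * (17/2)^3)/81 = 201433/8424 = 23.91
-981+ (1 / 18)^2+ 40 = -304883 / 324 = -941.00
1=1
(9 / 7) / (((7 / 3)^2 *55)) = 81 / 18865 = 0.00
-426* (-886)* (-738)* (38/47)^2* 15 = -6033344654880/2209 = -2731256068.30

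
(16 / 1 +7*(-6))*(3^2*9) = -2106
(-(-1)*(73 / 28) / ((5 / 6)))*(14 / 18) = 73 / 30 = 2.43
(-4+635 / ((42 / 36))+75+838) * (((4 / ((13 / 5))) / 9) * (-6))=-135640 / 91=-1490.55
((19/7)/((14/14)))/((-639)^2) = 19/2858247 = 0.00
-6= -6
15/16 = 0.94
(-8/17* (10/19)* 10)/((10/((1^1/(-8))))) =10/323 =0.03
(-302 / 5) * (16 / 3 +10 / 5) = -6644 / 15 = -442.93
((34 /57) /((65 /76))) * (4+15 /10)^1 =748 /195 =3.84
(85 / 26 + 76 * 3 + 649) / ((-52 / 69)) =-1579203 / 1352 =-1168.05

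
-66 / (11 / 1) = -6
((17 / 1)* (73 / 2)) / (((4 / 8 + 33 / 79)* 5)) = 98039 / 725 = 135.23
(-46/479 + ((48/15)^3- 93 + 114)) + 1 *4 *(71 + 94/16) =361.17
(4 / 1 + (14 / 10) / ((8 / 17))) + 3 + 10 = 799 / 40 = 19.98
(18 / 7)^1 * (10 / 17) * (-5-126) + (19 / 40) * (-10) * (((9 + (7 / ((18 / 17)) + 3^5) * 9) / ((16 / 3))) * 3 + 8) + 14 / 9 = -858309307 / 137088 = -6261.01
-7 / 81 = -0.09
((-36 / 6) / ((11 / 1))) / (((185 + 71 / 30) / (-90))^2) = -0.13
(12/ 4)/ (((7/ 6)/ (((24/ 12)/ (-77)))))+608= 607.93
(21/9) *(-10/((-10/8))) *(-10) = -560/3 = -186.67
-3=-3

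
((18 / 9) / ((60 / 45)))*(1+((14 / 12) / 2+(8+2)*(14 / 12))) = 159 / 8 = 19.88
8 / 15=0.53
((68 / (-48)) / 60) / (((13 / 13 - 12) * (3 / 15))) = 17 / 1584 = 0.01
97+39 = 136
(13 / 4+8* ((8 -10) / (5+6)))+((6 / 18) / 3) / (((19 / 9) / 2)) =1589 / 836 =1.90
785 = 785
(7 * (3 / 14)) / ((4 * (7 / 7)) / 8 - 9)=-3 / 17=-0.18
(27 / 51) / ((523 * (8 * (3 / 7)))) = 21 / 71128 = 0.00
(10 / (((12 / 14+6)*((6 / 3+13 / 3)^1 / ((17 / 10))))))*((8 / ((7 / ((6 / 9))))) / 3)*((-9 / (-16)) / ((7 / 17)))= 289 / 2128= 0.14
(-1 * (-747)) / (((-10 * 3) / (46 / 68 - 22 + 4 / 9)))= 530287 / 1020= 519.89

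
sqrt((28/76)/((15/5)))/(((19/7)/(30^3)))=63000 * sqrt(399)/361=3485.94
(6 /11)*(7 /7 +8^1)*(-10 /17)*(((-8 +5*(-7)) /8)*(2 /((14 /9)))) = 52245 /2618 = 19.96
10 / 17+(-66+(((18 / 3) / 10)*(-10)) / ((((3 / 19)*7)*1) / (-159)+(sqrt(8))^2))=-3017734 / 45611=-66.16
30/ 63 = 10/ 21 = 0.48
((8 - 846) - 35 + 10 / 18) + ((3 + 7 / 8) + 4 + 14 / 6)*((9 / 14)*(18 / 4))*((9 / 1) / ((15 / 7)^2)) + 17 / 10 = -1170523 / 1440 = -812.86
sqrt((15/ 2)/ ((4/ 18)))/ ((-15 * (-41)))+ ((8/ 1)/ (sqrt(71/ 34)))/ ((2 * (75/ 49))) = sqrt(15)/ 410+ 196 * sqrt(2414)/ 5325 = 1.82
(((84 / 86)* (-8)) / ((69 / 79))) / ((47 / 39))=-345072 / 46483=-7.42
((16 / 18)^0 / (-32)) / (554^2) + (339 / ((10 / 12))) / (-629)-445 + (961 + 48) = 17400870247607 / 30888026240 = 563.35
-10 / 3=-3.33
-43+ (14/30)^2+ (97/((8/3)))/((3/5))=32117/1800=17.84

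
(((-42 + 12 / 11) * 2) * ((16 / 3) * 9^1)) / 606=-7200 / 1111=-6.48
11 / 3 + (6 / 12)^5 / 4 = 1411 / 384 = 3.67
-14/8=-7/4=-1.75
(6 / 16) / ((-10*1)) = -3 / 80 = -0.04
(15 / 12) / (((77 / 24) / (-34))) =-1020 / 77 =-13.25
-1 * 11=-11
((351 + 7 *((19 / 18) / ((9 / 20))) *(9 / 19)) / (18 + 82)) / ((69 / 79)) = 4.11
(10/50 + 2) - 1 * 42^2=-8809/5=-1761.80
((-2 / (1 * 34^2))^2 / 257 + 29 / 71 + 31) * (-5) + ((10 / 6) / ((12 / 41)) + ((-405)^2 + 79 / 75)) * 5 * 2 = 1640160.44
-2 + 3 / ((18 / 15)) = 1 / 2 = 0.50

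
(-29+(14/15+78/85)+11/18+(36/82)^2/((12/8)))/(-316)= 67923163/812729880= 0.08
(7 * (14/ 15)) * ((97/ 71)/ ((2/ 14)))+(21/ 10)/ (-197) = 5242615/ 83922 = 62.47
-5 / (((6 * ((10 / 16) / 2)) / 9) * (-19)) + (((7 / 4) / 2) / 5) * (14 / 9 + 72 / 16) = 31777 / 13680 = 2.32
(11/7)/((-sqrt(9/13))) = -11 * sqrt(13)/21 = -1.89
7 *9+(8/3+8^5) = 98501/3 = 32833.67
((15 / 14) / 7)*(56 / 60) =1 / 7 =0.14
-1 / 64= -0.02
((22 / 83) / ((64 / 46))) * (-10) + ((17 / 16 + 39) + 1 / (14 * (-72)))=798079 / 20916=38.16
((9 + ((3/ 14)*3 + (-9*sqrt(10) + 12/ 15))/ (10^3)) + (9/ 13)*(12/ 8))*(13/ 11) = 9136313/ 770000 - 117*sqrt(10)/ 11000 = 11.83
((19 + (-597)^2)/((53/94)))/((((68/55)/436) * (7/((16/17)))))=3213725933440/107219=29973474.23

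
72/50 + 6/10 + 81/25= 132/25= 5.28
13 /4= 3.25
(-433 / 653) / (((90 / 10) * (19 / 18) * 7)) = -866 / 86849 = -0.01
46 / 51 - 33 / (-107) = 6605 / 5457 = 1.21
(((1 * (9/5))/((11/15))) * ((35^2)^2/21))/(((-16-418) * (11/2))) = -275625/3751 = -73.48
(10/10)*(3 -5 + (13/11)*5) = 43/11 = 3.91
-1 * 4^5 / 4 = -256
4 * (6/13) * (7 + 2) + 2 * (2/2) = 242/13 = 18.62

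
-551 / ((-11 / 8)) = 4408 / 11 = 400.73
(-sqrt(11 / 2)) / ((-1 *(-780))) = -sqrt(22) / 1560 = -0.00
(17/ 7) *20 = 340/ 7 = 48.57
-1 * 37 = -37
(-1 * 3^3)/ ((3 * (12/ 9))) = -27/ 4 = -6.75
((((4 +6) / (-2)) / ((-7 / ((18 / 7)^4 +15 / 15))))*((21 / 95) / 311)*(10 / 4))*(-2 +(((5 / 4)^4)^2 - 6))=-215284979265 / 1859585179648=-0.12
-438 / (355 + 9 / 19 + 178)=-4161 / 5068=-0.82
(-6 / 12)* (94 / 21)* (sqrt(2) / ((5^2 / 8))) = -376* sqrt(2) / 525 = -1.01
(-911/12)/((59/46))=-20953/354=-59.19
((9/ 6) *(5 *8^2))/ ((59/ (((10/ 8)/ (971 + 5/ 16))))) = 9600/ 916919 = 0.01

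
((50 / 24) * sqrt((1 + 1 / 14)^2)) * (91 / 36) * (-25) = -40625 / 288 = -141.06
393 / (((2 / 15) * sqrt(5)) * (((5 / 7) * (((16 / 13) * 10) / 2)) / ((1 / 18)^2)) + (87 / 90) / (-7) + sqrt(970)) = 1072890 / (-377 + 2730 * sqrt(970) + 518400 * sqrt(5)) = 0.86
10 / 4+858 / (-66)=-21 / 2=-10.50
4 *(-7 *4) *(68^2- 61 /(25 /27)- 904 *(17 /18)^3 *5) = -1531668544 /18225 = -84042.17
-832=-832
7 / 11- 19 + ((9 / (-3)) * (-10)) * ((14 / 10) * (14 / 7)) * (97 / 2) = 44612 / 11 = 4055.64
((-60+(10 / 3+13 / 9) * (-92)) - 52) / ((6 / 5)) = -12410 / 27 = -459.63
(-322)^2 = 103684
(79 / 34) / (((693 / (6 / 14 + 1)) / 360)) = 15800 / 9163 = 1.72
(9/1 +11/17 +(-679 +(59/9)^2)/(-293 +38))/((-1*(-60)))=125389/619650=0.20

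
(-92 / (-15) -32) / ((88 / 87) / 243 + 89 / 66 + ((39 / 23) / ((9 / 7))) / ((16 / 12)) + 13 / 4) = -691761708 / 149542955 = -4.63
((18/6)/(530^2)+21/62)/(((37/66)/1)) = 97334919/161096150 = 0.60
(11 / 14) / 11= 1 / 14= 0.07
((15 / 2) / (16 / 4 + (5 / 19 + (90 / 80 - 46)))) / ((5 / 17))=-0.63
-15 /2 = -7.50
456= 456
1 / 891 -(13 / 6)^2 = -16727 / 3564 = -4.69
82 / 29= 2.83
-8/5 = -1.60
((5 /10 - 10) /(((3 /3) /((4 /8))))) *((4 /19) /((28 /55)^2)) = -3025 /784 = -3.86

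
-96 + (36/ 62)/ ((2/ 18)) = -2814/ 31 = -90.77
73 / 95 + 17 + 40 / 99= 170912 / 9405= 18.17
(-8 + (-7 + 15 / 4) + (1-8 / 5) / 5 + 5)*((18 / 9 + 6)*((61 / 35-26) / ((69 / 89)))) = 4584034 / 2875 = 1594.45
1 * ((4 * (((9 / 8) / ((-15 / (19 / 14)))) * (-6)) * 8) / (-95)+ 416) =72764 / 175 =415.79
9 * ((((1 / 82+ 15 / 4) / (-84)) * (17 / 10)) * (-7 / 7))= 31467 / 45920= 0.69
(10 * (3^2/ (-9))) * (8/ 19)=-80/ 19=-4.21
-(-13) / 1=13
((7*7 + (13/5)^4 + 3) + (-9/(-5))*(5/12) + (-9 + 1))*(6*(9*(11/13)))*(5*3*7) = 1410304203/3250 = 433939.75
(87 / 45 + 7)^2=79.80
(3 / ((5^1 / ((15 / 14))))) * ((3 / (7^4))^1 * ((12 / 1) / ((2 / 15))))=1215 / 16807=0.07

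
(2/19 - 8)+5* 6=420/19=22.11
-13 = -13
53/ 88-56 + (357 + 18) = 28125/ 88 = 319.60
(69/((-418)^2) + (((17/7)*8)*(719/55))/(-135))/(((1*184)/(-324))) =4658625093/1406528200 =3.31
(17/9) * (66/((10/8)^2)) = 5984/75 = 79.79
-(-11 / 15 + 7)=-6.27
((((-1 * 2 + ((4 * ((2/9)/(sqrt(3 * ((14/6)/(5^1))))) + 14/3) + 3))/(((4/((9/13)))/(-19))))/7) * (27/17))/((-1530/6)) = 342 * sqrt(35)/920465 + 513/30940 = 0.02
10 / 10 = 1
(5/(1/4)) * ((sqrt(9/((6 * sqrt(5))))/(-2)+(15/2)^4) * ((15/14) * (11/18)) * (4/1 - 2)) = -55 * 5^(3/4) * sqrt(6)/42+4640625/56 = 82857.58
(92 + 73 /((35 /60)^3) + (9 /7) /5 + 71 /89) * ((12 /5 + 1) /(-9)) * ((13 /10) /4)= -2590765099 /45790500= -56.58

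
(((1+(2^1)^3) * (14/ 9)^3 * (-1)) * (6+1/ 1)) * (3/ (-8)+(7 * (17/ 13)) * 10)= -22763881/ 1053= -21618.12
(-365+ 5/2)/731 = -725/1462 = -0.50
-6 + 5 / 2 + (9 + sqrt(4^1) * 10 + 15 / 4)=29.25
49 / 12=4.08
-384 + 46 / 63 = -24146 / 63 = -383.27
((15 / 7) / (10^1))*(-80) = -120 / 7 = -17.14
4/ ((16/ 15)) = 15/ 4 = 3.75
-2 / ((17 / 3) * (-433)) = 6 / 7361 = 0.00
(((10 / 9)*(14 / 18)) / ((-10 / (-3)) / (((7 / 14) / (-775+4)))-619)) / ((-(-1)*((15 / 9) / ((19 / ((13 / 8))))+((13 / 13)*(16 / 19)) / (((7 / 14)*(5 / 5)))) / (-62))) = 94240 / 18503667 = 0.01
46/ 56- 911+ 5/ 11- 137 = -322391/ 308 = -1046.72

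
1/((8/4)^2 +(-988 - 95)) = -1/1079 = -0.00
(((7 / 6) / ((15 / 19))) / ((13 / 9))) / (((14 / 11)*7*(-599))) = -209 / 1090180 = -0.00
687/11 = 62.45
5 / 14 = 0.36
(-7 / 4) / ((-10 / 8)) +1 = 12 / 5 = 2.40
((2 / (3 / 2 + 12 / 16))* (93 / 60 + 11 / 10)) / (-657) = -106 / 29565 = -0.00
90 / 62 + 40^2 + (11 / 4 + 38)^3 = 137430437 / 1984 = 69269.37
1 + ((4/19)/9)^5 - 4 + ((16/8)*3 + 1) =584844680428/146211169851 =4.00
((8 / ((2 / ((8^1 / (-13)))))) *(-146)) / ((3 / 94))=439168 / 39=11260.72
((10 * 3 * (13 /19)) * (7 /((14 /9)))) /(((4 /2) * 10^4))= 351 /76000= 0.00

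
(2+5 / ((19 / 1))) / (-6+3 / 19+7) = 43 / 22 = 1.95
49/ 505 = 0.10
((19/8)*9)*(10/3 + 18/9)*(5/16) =285/8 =35.62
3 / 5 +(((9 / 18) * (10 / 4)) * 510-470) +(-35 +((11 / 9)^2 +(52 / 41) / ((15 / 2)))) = 4475477 / 33210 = 134.76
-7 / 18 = -0.39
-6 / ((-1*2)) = 3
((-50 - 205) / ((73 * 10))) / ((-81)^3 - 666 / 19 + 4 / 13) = 0.00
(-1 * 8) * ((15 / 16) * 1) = -15 / 2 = -7.50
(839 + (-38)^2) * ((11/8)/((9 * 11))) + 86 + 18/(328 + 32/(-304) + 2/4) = 35269591/299496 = 117.76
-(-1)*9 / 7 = 9 / 7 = 1.29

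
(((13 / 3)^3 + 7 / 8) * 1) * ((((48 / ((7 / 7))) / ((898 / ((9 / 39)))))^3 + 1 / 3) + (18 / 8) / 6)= 60059866685979545 / 1030941619935552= 58.26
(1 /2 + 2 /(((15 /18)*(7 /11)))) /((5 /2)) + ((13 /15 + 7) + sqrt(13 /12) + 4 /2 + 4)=sqrt(39) /6 + 8177 /525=16.62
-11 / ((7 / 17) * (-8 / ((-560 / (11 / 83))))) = -14110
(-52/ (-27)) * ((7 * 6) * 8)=5824/ 9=647.11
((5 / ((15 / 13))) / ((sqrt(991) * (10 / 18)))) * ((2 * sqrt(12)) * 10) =17.17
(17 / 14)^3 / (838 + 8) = 4913 / 2321424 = 0.00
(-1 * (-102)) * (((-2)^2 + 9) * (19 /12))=4199 /2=2099.50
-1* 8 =-8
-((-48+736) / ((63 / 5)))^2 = -2981.51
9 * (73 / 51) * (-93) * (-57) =1160919 / 17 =68289.35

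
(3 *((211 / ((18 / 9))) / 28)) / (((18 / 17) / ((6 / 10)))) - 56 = -27773 / 560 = -49.59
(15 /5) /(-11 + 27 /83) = -249 /886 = -0.28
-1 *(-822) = 822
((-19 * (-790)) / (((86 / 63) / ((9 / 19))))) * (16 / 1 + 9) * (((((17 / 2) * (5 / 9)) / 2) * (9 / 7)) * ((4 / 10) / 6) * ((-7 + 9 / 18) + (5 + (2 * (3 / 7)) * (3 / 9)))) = -77054625 / 2408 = -31999.43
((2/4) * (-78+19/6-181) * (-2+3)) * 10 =-7675/6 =-1279.17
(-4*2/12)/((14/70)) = -10/3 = -3.33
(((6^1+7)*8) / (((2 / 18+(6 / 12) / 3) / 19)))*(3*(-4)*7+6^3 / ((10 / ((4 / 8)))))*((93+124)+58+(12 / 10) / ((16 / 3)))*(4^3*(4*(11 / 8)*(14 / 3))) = -29427126753024 / 125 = -235417014024.19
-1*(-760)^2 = -577600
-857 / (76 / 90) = -38565 / 38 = -1014.87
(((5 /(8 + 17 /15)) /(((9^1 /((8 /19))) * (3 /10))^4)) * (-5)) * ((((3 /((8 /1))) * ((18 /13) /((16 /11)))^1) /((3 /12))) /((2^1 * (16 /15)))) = -550000000 /507606420087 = -0.00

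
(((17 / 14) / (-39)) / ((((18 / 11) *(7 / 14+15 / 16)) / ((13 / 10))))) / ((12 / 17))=-3179 / 130410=-0.02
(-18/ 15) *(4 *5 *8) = -192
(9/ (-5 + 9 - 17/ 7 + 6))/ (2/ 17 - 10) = -51/ 424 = -0.12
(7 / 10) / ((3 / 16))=56 / 15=3.73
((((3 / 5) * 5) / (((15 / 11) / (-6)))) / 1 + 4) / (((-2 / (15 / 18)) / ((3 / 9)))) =1.28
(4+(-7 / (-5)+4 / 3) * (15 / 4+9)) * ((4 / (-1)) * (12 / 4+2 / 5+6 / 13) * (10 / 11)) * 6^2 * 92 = -1291858848 / 715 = -1806795.59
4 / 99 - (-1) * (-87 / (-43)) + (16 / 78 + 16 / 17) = 3019925 / 940797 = 3.21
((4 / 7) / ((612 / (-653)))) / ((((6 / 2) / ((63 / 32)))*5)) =-653 / 8160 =-0.08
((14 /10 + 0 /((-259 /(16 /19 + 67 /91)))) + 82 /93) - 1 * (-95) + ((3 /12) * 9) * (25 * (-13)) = -1179181 /1860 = -633.97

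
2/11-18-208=-2484/11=-225.82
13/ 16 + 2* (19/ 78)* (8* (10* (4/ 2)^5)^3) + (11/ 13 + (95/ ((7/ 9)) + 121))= 42911038561/ 336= 127711424.29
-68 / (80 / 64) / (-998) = 136 / 2495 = 0.05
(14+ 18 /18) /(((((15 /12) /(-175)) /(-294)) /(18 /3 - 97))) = -56183400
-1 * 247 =-247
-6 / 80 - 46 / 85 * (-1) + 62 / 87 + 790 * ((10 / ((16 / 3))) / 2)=21942557 / 29580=741.80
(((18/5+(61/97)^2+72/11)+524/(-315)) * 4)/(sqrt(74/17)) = 115769510 * sqrt(1258)/241256169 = 17.02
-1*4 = -4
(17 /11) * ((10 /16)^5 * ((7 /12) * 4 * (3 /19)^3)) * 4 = 3346875 /618078208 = 0.01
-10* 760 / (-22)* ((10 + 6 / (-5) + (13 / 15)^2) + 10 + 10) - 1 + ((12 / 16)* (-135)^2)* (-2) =-3391727 / 198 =-17129.93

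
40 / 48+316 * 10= 18965 / 6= 3160.83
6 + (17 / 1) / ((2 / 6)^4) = 1383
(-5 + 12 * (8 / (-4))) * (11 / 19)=-319 / 19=-16.79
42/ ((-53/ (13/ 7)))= -1.47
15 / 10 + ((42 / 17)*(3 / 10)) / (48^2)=32647 / 21760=1.50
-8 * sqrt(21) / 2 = -4 * sqrt(21) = -18.33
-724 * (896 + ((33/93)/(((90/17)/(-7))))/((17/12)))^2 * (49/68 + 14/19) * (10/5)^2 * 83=-281034323806.88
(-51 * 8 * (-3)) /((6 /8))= 1632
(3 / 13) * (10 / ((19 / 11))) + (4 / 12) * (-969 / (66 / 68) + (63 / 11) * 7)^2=27444951997 / 89661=306096.88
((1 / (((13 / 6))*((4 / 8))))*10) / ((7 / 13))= 120 / 7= 17.14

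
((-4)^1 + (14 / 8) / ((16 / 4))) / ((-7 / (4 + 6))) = 5.09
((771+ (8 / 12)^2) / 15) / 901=131 / 2295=0.06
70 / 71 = 0.99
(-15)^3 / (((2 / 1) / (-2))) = 3375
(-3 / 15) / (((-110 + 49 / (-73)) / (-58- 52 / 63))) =-270538 / 2544885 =-0.11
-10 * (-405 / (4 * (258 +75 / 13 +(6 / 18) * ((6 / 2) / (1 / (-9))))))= 2925 / 736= 3.97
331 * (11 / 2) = 3641 / 2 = 1820.50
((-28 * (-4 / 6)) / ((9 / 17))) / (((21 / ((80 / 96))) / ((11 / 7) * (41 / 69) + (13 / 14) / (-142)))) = 10810895 / 8333199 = 1.30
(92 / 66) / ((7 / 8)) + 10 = 2678 / 231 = 11.59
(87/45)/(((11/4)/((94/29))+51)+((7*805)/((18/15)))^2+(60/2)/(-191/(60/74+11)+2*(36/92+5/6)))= 58848888/671209120027615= 0.00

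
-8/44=-0.18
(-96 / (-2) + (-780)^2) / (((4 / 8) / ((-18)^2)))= 394274304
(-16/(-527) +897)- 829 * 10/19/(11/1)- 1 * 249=67007178/110143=608.37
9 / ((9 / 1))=1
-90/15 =-6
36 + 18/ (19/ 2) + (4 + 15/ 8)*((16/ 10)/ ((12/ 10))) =45.73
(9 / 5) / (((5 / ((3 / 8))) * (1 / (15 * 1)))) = 81 / 40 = 2.02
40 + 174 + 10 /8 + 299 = 2057 /4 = 514.25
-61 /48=-1.27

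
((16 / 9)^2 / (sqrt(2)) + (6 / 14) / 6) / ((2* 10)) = 1 / 280 + 32* sqrt(2) / 405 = 0.12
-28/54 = -14/27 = -0.52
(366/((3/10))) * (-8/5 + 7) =6588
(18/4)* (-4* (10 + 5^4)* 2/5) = -4572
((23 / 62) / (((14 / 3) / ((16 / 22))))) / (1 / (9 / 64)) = 621 / 76384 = 0.01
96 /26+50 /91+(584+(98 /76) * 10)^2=11704402917 /32851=356287.57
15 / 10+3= 4.50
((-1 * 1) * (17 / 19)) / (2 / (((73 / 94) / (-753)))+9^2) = 1241 / 2577369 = 0.00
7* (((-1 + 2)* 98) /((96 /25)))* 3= 8575 /16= 535.94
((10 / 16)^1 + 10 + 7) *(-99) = -13959 / 8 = -1744.88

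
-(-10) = 10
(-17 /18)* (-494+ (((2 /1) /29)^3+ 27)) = 193624135 /439002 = 441.06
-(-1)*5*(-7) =-35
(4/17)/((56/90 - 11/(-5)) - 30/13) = 2340/5117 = 0.46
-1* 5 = -5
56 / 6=28 / 3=9.33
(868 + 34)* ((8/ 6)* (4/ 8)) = 1804/ 3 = 601.33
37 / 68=0.54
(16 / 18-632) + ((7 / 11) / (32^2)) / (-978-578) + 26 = -95450865727 / 157741056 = -605.11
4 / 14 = 2 / 7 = 0.29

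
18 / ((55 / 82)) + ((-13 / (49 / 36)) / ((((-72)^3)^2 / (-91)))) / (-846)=33825734703700913 / 1260444043837440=26.84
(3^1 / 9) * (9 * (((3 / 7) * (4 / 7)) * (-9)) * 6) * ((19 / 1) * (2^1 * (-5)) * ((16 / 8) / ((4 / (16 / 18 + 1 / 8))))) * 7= 187245 / 7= 26749.29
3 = 3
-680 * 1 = -680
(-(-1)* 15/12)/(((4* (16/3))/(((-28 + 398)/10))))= 555/256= 2.17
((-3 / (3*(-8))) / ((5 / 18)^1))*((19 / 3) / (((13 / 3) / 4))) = 171 / 65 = 2.63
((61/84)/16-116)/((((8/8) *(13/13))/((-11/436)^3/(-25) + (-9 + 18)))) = -2906225551463833/2784830361600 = -1043.59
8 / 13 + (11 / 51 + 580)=385091 / 663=580.83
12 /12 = 1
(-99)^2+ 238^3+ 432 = 13491505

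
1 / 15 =0.07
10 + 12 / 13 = 142 / 13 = 10.92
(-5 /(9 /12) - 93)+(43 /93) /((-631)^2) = -3690554266 /37028973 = -99.67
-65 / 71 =-0.92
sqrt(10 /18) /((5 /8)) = 8 * sqrt(5) /15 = 1.19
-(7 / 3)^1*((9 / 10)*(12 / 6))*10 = -42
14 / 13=1.08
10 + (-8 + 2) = 4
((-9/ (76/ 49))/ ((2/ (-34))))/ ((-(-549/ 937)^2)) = -731348177/ 2545164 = -287.35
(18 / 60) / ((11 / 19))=57 / 110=0.52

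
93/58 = 1.60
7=7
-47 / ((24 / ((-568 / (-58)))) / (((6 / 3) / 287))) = -3337 / 24969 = -0.13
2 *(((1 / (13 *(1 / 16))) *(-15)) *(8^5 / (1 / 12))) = -188743680 / 13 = -14518744.62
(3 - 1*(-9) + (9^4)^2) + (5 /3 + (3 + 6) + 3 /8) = 1033121857 /24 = 43046744.04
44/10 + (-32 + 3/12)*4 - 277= -399.60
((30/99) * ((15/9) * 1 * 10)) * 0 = 0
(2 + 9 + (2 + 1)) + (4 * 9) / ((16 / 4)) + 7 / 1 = 30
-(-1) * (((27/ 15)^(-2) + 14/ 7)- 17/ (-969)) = 3580/ 1539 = 2.33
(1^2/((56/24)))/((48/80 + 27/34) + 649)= 510/773969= 0.00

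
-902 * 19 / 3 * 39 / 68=-111397 / 34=-3276.38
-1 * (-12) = 12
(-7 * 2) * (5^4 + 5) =-8820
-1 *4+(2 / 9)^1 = -34 / 9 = -3.78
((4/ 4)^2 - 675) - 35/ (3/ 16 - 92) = -989546/ 1469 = -673.62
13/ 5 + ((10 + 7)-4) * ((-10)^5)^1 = -6499987/ 5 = -1299997.40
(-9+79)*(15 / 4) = 525 / 2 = 262.50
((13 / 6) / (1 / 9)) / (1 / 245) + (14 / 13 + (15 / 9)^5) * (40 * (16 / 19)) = 629855215 / 120042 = 5246.96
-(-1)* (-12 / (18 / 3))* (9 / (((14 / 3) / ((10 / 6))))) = -45 / 7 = -6.43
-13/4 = -3.25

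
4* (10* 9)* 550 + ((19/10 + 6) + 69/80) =15840701/80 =198008.76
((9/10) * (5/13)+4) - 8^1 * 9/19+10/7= 6865/3458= 1.99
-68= -68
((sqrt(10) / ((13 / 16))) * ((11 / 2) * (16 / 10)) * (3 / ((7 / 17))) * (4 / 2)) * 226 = 16228608 * sqrt(10) / 455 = 112789.81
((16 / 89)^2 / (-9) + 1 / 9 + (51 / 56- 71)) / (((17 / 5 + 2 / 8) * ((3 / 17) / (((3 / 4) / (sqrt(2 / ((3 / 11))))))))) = -7915769075 * sqrt(66) / 2137149168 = -30.09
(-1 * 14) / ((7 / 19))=-38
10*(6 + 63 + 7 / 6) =2105 / 3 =701.67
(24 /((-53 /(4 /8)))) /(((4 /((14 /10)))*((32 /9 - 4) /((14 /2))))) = 1323 /1060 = 1.25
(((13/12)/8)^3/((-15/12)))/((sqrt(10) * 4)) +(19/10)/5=19/50 - 2197 * sqrt(10)/44236800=0.38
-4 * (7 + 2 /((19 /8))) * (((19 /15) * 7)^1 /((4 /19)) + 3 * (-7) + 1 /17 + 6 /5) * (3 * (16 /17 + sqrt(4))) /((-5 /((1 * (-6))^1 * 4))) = -163230096 /5491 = -29726.84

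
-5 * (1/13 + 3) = -200/13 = -15.38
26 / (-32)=-0.81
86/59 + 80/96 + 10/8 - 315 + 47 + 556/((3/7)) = 731275/708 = 1032.87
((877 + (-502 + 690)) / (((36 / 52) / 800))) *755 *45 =41811900000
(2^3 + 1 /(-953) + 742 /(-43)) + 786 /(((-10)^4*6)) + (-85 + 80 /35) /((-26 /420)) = 7068808277237 /5327270000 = 1326.91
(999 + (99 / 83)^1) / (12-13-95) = -3459 / 332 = -10.42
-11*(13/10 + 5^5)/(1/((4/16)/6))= -114631/80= -1432.89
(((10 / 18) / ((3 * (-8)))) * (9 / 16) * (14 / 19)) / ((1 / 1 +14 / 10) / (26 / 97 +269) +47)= -4570825 / 22395542592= -0.00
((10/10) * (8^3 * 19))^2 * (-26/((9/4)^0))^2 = 63972573184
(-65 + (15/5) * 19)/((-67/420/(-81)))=-272160/67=-4062.09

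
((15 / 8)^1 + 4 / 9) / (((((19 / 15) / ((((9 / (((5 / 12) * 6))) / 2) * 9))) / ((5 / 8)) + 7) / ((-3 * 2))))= -67635 / 34628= -1.95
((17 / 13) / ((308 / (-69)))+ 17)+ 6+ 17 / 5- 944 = -18376217 / 20020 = -917.89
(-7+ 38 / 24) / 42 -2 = -1073 / 504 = -2.13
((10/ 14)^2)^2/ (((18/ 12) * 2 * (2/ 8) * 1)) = 2500/ 7203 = 0.35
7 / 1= 7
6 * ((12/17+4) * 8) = 3840/17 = 225.88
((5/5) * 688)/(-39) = -688/39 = -17.64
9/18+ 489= 979/2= 489.50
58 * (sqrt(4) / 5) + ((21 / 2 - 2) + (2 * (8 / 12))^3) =9199 / 270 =34.07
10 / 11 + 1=21 / 11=1.91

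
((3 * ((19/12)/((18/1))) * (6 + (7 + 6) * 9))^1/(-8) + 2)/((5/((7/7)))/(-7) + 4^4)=-2765/343104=-0.01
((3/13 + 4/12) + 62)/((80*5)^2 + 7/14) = 4880/12480039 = 0.00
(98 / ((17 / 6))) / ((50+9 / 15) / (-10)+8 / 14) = -205800 / 26707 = -7.71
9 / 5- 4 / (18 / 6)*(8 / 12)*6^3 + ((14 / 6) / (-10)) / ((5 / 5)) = -5713 / 30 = -190.43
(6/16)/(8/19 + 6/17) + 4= 8969/2000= 4.48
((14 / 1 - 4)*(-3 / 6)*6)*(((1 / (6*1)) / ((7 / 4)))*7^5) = -48020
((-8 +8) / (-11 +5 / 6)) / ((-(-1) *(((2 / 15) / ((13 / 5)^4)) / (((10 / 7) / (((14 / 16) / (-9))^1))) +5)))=0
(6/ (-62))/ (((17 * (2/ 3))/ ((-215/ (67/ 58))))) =1.59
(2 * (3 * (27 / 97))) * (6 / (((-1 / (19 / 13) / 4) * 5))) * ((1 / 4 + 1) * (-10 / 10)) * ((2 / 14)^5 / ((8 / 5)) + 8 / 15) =1655537697 / 211936270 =7.81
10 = 10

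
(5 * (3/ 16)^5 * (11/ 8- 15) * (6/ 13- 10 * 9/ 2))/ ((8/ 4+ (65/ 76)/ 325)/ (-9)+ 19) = 65561284575/ 1750801055744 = 0.04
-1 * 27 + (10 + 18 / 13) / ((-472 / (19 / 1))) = -27.46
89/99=0.90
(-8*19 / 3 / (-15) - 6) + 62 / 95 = -1.97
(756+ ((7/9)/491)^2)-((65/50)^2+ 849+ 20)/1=-223961592209/1952756100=-114.69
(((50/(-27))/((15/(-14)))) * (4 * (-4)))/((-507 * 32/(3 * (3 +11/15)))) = 784/41067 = 0.02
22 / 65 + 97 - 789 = -691.66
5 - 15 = -10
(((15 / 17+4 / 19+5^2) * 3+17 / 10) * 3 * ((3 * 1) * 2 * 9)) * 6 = 125548866 / 1615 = 77739.24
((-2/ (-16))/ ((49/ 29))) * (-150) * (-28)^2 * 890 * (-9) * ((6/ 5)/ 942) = 13937400/ 157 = 88773.25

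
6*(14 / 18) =14 / 3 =4.67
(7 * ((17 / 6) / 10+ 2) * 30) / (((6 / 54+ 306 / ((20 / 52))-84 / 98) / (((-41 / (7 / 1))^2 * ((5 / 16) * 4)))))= 51816825 / 2003032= 25.87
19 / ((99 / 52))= 9.98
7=7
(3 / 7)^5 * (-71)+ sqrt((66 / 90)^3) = -17253 / 16807+ 11 * sqrt(165) / 225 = -0.40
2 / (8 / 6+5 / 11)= 66 / 59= 1.12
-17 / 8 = -2.12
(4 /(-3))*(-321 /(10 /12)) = 2568 /5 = 513.60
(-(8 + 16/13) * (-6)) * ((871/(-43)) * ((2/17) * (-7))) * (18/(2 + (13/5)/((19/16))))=577432800/145469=3969.46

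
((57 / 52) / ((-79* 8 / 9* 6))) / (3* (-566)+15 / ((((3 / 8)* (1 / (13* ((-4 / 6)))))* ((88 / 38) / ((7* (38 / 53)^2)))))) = 15851187 / 13627585132928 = 0.00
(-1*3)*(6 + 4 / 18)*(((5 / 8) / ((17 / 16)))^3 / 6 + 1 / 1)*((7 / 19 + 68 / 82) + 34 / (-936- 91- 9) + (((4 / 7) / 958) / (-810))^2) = -1078307223665842060268 / 47963352185551124775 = -22.48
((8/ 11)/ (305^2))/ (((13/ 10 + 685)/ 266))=4256/ 1404547265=0.00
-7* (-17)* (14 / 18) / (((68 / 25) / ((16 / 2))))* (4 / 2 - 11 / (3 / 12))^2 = 480200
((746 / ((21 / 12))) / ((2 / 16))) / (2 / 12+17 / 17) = 143232 / 49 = 2923.10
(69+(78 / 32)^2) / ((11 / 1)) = 19185 / 2816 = 6.81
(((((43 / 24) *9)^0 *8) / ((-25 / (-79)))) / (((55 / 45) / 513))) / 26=1458972 / 3575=408.10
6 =6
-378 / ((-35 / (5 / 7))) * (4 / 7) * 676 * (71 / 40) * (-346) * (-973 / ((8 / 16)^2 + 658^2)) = 4112.82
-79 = -79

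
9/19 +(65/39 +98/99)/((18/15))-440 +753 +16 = 3743425/11286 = 331.69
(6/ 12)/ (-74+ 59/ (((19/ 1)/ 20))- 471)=-19/ 18350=-0.00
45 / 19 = 2.37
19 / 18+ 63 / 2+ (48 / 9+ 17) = 494 / 9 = 54.89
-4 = -4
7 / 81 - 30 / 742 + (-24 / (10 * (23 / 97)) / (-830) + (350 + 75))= 609611635007 / 1434183975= 425.06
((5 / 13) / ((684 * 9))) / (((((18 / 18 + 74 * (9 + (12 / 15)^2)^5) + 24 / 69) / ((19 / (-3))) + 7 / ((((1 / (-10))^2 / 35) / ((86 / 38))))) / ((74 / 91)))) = -41552734375 / 750198642524382750426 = -0.00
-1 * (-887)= 887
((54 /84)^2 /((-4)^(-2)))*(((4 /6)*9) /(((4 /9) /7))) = 4374 /7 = 624.86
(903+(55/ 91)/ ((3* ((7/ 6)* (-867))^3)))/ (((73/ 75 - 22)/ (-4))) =171.78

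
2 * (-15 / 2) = -15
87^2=7569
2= 2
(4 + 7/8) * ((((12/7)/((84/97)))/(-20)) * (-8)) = 3783/980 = 3.86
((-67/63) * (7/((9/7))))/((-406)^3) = 67/774399528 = 0.00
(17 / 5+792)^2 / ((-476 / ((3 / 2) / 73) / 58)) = -1376038023 / 868700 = -1584.02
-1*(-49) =49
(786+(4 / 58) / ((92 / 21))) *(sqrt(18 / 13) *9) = 28310715 *sqrt(26) / 17342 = 8324.12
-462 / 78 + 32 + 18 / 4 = 795 / 26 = 30.58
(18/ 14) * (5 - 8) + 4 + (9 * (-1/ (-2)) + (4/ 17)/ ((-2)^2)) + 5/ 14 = 5.06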